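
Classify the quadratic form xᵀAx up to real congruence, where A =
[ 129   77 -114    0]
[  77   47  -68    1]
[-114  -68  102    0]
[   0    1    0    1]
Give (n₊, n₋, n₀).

Answer: (4, 0, 0)

Derivation:
step 0: pivot 129 → sign +
step 1: pivot 134/129 → sign +
step 2: pivot 84/67 → sign +
step 3: pivot 1/28 → sign +
signature = (4, 0, 0)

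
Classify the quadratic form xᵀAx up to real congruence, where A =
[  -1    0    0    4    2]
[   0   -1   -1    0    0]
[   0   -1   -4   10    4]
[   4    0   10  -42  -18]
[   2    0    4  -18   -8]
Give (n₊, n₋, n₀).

step 0: pivot -1 → sign −
step 1: pivot -1 → sign −
step 2: pivot -3 → sign −
step 3: pivot 22/3 → sign +
step 4: pivot -2/11 → sign −
signature = (1, 4, 0)

Answer: (1, 4, 0)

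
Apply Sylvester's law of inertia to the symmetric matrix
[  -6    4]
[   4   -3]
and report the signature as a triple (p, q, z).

Answer: (0, 2, 0)

Derivation:
step 0: pivot -6 → sign −
step 1: pivot -1/3 → sign −
signature = (0, 2, 0)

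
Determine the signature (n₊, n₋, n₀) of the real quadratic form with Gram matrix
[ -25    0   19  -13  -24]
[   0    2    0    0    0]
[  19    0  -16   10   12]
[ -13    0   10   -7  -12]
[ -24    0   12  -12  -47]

step 0: pivot -25 → sign −
step 1: pivot 2 → sign +
step 2: pivot -39/25 → sign −
step 3: pivot -3/13 → sign −
step 4: pivot 1 → sign +
signature = (2, 3, 0)

Answer: (2, 3, 0)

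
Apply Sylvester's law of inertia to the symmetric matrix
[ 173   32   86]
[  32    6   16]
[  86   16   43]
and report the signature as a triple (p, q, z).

Answer: (3, 0, 0)

Derivation:
step 0: pivot 173 → sign +
step 1: pivot 14/173 → sign +
step 2: pivot 1/7 → sign +
signature = (3, 0, 0)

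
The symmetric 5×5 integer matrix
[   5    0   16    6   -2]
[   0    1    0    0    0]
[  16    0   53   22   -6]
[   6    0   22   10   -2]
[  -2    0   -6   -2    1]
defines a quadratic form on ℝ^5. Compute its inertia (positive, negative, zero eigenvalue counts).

step 0: pivot 5 → sign +
step 1: pivot 1 → sign +
step 2: pivot 9/5 → sign +
step 3: pivot -14/9 → sign −
step 4: pivot 1/7 → sign +
signature = (4, 1, 0)

Answer: (4, 1, 0)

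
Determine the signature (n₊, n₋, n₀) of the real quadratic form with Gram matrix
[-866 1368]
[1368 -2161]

step 0: pivot -866 → sign −
step 1: pivot -1/433 → sign −
signature = (0, 2, 0)

Answer: (0, 2, 0)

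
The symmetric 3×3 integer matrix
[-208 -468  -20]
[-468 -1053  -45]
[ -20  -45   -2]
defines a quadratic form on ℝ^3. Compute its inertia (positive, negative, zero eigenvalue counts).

step 0: pivot -208 → sign −
step 1: pivot -1/13 → sign −
step 2: row/col 2 already zero → sign 0
signature = (0, 2, 1)

Answer: (0, 2, 1)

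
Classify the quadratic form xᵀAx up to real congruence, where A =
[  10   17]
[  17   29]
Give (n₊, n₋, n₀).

step 0: pivot 10 → sign +
step 1: pivot 1/10 → sign +
signature = (2, 0, 0)

Answer: (2, 0, 0)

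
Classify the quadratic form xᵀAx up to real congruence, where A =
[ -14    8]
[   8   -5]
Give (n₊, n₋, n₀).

step 0: pivot -14 → sign −
step 1: pivot -3/7 → sign −
signature = (0, 2, 0)

Answer: (0, 2, 0)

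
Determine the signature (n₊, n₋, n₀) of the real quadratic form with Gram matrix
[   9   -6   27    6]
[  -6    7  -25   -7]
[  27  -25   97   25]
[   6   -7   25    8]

step 0: pivot 9 → sign +
step 1: pivot 3 → sign +
step 2: pivot -1/3 → sign −
step 3: pivot 1 → sign +
signature = (3, 1, 0)

Answer: (3, 1, 0)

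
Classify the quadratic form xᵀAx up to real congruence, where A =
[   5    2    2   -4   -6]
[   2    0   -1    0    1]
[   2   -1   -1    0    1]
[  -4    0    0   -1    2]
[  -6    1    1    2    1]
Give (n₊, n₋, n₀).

step 0: pivot 5 → sign +
step 1: pivot -4/5 → sign −
step 2: pivot 9/4 → sign +
step 3: pivot -25/9 → sign −
step 4: pivot 6/25 → sign +
signature = (3, 2, 0)

Answer: (3, 2, 0)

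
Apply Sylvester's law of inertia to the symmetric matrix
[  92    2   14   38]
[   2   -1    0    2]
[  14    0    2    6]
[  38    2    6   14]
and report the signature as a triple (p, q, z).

step 0: pivot 92 → sign +
step 1: pivot -24/23 → sign −
step 2: pivot -1/24 → sign −
step 3: row/col 3 already zero → sign 0
signature = (1, 2, 1)

Answer: (1, 2, 1)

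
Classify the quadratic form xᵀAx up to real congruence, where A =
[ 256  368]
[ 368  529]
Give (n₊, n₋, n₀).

step 0: pivot 256 → sign +
step 1: row/col 1 already zero → sign 0
signature = (1, 0, 1)

Answer: (1, 0, 1)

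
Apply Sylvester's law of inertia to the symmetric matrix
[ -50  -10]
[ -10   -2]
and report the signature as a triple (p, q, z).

Answer: (0, 1, 1)

Derivation:
step 0: pivot -50 → sign −
step 1: row/col 1 already zero → sign 0
signature = (0, 1, 1)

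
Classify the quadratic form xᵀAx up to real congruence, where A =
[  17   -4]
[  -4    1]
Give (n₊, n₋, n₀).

Answer: (2, 0, 0)

Derivation:
step 0: pivot 17 → sign +
step 1: pivot 1/17 → sign +
signature = (2, 0, 0)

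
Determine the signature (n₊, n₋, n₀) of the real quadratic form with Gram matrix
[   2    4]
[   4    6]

step 0: pivot 2 → sign +
step 1: pivot -2 → sign −
signature = (1, 1, 0)

Answer: (1, 1, 0)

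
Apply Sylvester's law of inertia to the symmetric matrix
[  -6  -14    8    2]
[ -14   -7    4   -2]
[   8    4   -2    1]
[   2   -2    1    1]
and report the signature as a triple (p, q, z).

step 0: pivot -6 → sign −
step 1: pivot 77/3 → sign +
step 2: pivot 2/7 → sign +
step 3: pivot -3/22 → sign −
signature = (2, 2, 0)

Answer: (2, 2, 0)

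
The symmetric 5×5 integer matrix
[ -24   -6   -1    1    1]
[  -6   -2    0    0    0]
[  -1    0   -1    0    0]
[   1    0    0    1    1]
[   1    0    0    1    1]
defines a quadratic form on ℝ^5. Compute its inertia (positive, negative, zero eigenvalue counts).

Answer: (1, 3, 1)

Derivation:
step 0: pivot -24 → sign −
step 1: pivot -1/2 → sign −
step 2: pivot -5/6 → sign −
step 3: pivot 6/5 → sign +
step 4: row/col 4 already zero → sign 0
signature = (1, 3, 1)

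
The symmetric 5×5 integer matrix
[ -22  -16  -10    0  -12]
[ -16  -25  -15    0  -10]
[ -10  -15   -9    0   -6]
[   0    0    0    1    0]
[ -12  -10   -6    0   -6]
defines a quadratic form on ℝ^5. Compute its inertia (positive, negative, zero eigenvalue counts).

Answer: (2, 3, 0)

Derivation:
step 0: pivot -22 → sign −
step 1: pivot -147/11 → sign −
step 2: pivot 2/147 → sign +
step 3: pivot 1 → sign +
step 4: pivot -2 → sign −
signature = (2, 3, 0)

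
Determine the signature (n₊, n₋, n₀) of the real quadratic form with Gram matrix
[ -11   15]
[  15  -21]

Answer: (0, 2, 0)

Derivation:
step 0: pivot -11 → sign −
step 1: pivot -6/11 → sign −
signature = (0, 2, 0)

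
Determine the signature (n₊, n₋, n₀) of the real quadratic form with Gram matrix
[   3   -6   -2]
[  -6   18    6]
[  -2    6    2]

step 0: pivot 3 → sign +
step 1: pivot 6 → sign +
step 2: row/col 2 already zero → sign 0
signature = (2, 0, 1)

Answer: (2, 0, 1)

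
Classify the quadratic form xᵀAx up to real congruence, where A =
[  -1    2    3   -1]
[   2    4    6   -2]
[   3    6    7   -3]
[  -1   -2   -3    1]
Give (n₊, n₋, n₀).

Answer: (1, 2, 1)

Derivation:
step 0: pivot -1 → sign −
step 1: pivot 8 → sign +
step 2: pivot -2 → sign −
step 3: row/col 3 already zero → sign 0
signature = (1, 2, 1)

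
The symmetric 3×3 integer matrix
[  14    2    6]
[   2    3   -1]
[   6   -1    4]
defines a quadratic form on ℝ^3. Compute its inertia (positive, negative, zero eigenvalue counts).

step 0: pivot 14 → sign +
step 1: pivot 19/7 → sign +
step 2: pivot 3/19 → sign +
signature = (3, 0, 0)

Answer: (3, 0, 0)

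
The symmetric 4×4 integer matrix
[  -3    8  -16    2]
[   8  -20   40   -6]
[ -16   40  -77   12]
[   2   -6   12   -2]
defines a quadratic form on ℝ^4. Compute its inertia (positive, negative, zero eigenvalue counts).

Answer: (2, 2, 0)

Derivation:
step 0: pivot -3 → sign −
step 1: pivot 4/3 → sign +
step 2: pivot 3 → sign +
step 3: pivot -1 → sign −
signature = (2, 2, 0)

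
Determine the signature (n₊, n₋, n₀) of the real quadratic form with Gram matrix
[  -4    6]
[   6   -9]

Answer: (0, 1, 1)

Derivation:
step 0: pivot -4 → sign −
step 1: row/col 1 already zero → sign 0
signature = (0, 1, 1)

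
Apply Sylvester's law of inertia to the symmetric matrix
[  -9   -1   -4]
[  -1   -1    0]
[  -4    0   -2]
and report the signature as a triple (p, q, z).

step 0: pivot -9 → sign −
step 1: pivot -8/9 → sign −
step 2: row/col 2 already zero → sign 0
signature = (0, 2, 1)

Answer: (0, 2, 1)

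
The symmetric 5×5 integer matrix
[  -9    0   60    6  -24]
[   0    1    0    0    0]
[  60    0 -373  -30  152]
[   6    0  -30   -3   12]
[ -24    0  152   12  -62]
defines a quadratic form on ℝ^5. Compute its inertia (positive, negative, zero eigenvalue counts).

Answer: (3, 2, 0)

Derivation:
step 0: pivot -9 → sign −
step 1: pivot 1 → sign +
step 2: pivot 27 → sign +
step 3: pivot -73/27 → sign −
step 4: pivot 2/73 → sign +
signature = (3, 2, 0)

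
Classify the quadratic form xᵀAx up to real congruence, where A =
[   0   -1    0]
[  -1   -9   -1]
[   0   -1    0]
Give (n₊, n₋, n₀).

Answer: (1, 1, 1)

Derivation:
step 0: pivot -9 → sign −
step 1: pivot 1/9 → sign +
step 2: row/col 2 already zero → sign 0
signature = (1, 1, 1)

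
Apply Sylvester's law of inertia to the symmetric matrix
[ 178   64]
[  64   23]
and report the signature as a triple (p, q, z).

Answer: (1, 1, 0)

Derivation:
step 0: pivot 178 → sign +
step 1: pivot -1/89 → sign −
signature = (1, 1, 0)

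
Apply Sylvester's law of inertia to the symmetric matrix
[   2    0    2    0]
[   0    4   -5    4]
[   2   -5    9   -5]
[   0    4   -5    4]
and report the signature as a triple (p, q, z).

Answer: (3, 0, 1)

Derivation:
step 0: pivot 2 → sign +
step 1: pivot 4 → sign +
step 2: pivot 3/4 → sign +
step 3: row/col 3 already zero → sign 0
signature = (3, 0, 1)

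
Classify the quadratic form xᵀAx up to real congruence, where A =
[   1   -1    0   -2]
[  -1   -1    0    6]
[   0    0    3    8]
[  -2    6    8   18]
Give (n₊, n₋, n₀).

step 0: pivot 1 → sign +
step 1: pivot -2 → sign −
step 2: pivot 3 → sign +
step 3: pivot 2/3 → sign +
signature = (3, 1, 0)

Answer: (3, 1, 0)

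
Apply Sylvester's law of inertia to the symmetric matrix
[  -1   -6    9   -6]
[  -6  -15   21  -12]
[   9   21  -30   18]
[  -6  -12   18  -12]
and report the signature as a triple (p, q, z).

Answer: (1, 2, 1)

Derivation:
step 0: pivot -1 → sign −
step 1: pivot 21 → sign +
step 2: pivot -6/7 → sign −
step 3: row/col 3 already zero → sign 0
signature = (1, 2, 1)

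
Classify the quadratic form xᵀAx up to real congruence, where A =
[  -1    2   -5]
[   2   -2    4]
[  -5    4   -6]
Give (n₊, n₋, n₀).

step 0: pivot -1 → sign −
step 1: pivot 2 → sign +
step 2: pivot 1 → sign +
signature = (2, 1, 0)

Answer: (2, 1, 0)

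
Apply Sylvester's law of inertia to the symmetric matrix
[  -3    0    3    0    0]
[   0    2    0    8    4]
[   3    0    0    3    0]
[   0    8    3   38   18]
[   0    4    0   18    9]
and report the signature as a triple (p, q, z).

Answer: (3, 2, 0)

Derivation:
step 0: pivot -3 → sign −
step 1: pivot 2 → sign +
step 2: pivot 3 → sign +
step 3: pivot 3 → sign +
step 4: pivot -1/3 → sign −
signature = (3, 2, 0)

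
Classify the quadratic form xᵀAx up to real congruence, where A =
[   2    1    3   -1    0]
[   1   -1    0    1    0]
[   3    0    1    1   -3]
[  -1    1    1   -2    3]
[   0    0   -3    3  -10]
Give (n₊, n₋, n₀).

Answer: (1, 4, 0)

Derivation:
step 0: pivot 2 → sign +
step 1: pivot -3/2 → sign −
step 2: pivot -2 → sign −
step 3: pivot -1/2 → sign −
step 4: pivot -1 → sign −
signature = (1, 4, 0)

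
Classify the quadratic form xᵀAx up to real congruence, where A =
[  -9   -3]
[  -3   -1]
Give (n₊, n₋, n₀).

step 0: pivot -9 → sign −
step 1: row/col 1 already zero → sign 0
signature = (0, 1, 1)

Answer: (0, 1, 1)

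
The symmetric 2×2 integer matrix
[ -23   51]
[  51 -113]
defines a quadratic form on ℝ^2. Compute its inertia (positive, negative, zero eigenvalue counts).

Answer: (1, 1, 0)

Derivation:
step 0: pivot -23 → sign −
step 1: pivot 2/23 → sign +
signature = (1, 1, 0)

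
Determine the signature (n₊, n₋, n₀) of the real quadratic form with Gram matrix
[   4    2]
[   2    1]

step 0: pivot 4 → sign +
step 1: row/col 1 already zero → sign 0
signature = (1, 0, 1)

Answer: (1, 0, 1)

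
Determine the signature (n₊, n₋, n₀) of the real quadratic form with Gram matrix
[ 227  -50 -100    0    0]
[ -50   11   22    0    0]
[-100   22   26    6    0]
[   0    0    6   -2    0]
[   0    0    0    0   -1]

step 0: pivot 227 → sign +
step 1: pivot -3/227 → sign −
step 2: pivot -18 → sign −
step 3: pivot -1 → sign −
step 4: row/col 4 already zero → sign 0
signature = (1, 3, 1)

Answer: (1, 3, 1)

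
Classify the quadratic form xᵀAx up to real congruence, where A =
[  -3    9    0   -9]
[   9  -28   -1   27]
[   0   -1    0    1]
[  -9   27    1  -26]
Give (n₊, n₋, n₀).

Answer: (1, 2, 1)

Derivation:
step 0: pivot -3 → sign −
step 1: pivot -1 → sign −
step 2: pivot 1 → sign +
step 3: row/col 3 already zero → sign 0
signature = (1, 2, 1)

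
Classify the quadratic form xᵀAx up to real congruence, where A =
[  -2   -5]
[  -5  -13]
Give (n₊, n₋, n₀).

step 0: pivot -2 → sign −
step 1: pivot -1/2 → sign −
signature = (0, 2, 0)

Answer: (0, 2, 0)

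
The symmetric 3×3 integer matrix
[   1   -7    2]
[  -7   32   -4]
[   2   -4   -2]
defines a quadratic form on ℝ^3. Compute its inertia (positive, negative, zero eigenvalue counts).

Answer: (1, 2, 0)

Derivation:
step 0: pivot 1 → sign +
step 1: pivot -17 → sign −
step 2: pivot -2/17 → sign −
signature = (1, 2, 0)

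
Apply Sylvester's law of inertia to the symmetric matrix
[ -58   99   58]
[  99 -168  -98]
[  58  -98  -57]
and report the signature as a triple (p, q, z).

Answer: (1, 2, 0)

Derivation:
step 0: pivot -58 → sign −
step 1: pivot 57/58 → sign +
step 2: pivot -1/57 → sign −
signature = (1, 2, 0)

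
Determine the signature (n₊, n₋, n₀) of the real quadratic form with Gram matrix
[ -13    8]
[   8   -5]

step 0: pivot -13 → sign −
step 1: pivot -1/13 → sign −
signature = (0, 2, 0)

Answer: (0, 2, 0)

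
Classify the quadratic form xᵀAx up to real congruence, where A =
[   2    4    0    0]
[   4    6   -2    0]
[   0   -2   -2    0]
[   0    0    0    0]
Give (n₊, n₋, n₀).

Answer: (1, 1, 2)

Derivation:
step 0: pivot 2 → sign +
step 1: pivot -2 → sign −
step 2: row/col 2 already zero → sign 0
step 3: row/col 3 already zero → sign 0
signature = (1, 1, 2)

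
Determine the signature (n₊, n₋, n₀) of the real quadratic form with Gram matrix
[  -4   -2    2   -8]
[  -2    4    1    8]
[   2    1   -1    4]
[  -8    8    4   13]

step 0: pivot -4 → sign −
step 1: pivot 5 → sign +
step 2: pivot 1/5 → sign +
step 3: row/col 3 already zero → sign 0
signature = (2, 1, 1)

Answer: (2, 1, 1)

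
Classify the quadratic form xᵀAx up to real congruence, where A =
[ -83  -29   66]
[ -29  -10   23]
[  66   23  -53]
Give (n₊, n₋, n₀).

step 0: pivot -83 → sign −
step 1: pivot 11/83 → sign +
step 2: pivot -6/11 → sign −
signature = (1, 2, 0)

Answer: (1, 2, 0)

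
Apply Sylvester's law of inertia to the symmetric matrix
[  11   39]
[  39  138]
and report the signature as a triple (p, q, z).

Answer: (1, 1, 0)

Derivation:
step 0: pivot 11 → sign +
step 1: pivot -3/11 → sign −
signature = (1, 1, 0)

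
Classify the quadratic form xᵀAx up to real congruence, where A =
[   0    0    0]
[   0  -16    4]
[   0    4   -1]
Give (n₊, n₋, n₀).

step 0: pivot -16 → sign −
step 1: row/col 1 already zero → sign 0
step 2: row/col 2 already zero → sign 0
signature = (0, 1, 2)

Answer: (0, 1, 2)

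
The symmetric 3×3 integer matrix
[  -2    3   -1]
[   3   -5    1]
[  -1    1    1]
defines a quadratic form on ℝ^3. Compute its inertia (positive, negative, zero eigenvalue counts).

Answer: (1, 2, 0)

Derivation:
step 0: pivot -2 → sign −
step 1: pivot -1/2 → sign −
step 2: pivot 2 → sign +
signature = (1, 2, 0)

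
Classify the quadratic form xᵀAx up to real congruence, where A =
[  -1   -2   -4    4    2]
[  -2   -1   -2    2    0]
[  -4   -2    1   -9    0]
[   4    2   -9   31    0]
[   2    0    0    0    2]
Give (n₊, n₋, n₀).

step 0: pivot -1 → sign −
step 1: pivot 3 → sign +
step 2: pivot 5 → sign +
step 3: pivot 6/5 → sign +
step 4: pivot 2/3 → sign +
signature = (4, 1, 0)

Answer: (4, 1, 0)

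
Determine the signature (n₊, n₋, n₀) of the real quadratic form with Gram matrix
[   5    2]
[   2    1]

step 0: pivot 5 → sign +
step 1: pivot 1/5 → sign +
signature = (2, 0, 0)

Answer: (2, 0, 0)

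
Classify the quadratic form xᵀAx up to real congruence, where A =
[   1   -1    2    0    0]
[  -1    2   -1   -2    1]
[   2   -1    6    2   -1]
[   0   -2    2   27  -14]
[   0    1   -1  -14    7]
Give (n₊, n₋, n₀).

step 0: pivot 1 → sign +
step 1: pivot 1 → sign +
step 2: pivot 1 → sign +
step 3: pivot 7 → sign +
step 4: pivot -2/7 → sign −
signature = (4, 1, 0)

Answer: (4, 1, 0)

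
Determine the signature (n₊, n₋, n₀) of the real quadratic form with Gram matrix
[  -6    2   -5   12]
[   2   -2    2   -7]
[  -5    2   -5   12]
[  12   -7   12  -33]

step 0: pivot -6 → sign −
step 1: pivot -4/3 → sign −
step 2: pivot -3/4 → sign −
step 3: pivot -1/6 → sign −
signature = (0, 4, 0)

Answer: (0, 4, 0)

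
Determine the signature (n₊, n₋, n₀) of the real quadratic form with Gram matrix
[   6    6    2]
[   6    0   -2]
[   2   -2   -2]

Answer: (1, 1, 1)

Derivation:
step 0: pivot 6 → sign +
step 1: pivot -6 → sign −
step 2: row/col 2 already zero → sign 0
signature = (1, 1, 1)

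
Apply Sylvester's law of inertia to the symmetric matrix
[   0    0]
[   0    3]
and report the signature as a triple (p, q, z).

step 0: pivot 3 → sign +
step 1: row/col 1 already zero → sign 0
signature = (1, 0, 1)

Answer: (1, 0, 1)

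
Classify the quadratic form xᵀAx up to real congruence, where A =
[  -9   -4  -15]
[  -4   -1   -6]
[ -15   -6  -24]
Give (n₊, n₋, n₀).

Answer: (2, 1, 0)

Derivation:
step 0: pivot -9 → sign −
step 1: pivot 7/9 → sign +
step 2: pivot 3/7 → sign +
signature = (2, 1, 0)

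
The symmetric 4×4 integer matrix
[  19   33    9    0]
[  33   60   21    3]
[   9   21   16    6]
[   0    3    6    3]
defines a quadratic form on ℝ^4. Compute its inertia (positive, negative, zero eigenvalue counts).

step 0: pivot 19 → sign +
step 1: pivot 51/19 → sign +
step 2: pivot 1 → sign +
step 3: pivot -6/17 → sign −
signature = (3, 1, 0)

Answer: (3, 1, 0)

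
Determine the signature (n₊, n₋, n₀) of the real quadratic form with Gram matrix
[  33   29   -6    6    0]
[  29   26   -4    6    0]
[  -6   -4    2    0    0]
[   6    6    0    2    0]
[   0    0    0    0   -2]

Answer: (3, 2, 0)

Derivation:
step 0: pivot 33 → sign +
step 1: pivot 17/33 → sign +
step 2: pivot -38/17 → sign −
step 3: pivot 2/19 → sign +
step 4: pivot -2 → sign −
signature = (3, 2, 0)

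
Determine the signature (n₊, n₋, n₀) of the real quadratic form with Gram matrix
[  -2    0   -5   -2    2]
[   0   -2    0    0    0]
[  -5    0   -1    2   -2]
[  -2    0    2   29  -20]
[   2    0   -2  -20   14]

step 0: pivot -2 → sign −
step 1: pivot -2 → sign −
step 2: pivot 23/2 → sign +
step 3: pivot 615/23 → sign +
step 4: pivot -6/205 → sign −
signature = (2, 3, 0)

Answer: (2, 3, 0)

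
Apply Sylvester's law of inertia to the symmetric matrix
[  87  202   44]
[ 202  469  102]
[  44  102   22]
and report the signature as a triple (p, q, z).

Answer: (2, 1, 0)

Derivation:
step 0: pivot 87 → sign +
step 1: pivot -1/87 → sign −
step 2: pivot 2 → sign +
signature = (2, 1, 0)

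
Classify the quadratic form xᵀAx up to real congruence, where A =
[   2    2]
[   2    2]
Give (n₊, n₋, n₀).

step 0: pivot 2 → sign +
step 1: row/col 1 already zero → sign 0
signature = (1, 0, 1)

Answer: (1, 0, 1)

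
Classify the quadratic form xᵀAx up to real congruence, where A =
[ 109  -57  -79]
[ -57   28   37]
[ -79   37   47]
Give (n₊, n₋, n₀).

step 0: pivot 109 → sign +
step 1: pivot -197/109 → sign −
step 2: pivot 6/197 → sign +
signature = (2, 1, 0)

Answer: (2, 1, 0)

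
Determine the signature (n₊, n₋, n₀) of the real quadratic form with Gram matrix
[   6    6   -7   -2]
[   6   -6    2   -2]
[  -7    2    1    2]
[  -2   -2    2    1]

Answer: (2, 2, 0)

Derivation:
step 0: pivot 6 → sign +
step 1: pivot -12 → sign −
step 2: pivot -5/12 → sign −
step 3: pivot 3/5 → sign +
signature = (2, 2, 0)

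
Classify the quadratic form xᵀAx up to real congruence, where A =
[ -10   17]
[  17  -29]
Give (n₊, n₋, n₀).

step 0: pivot -10 → sign −
step 1: pivot -1/10 → sign −
signature = (0, 2, 0)

Answer: (0, 2, 0)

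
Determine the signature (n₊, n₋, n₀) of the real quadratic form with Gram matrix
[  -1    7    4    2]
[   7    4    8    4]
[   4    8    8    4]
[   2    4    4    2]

step 0: pivot -1 → sign −
step 1: pivot 53 → sign +
step 2: pivot -24/53 → sign −
step 3: row/col 3 already zero → sign 0
signature = (1, 2, 1)

Answer: (1, 2, 1)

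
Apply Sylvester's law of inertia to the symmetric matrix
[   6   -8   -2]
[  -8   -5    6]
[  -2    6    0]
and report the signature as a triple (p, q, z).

step 0: pivot 6 → sign +
step 1: pivot -47/3 → sign −
step 2: pivot 2/47 → sign +
signature = (2, 1, 0)

Answer: (2, 1, 0)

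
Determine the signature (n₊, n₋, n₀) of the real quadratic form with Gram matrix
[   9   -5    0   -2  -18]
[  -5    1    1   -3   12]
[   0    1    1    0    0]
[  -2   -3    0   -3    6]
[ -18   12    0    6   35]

step 0: pivot 9 → sign +
step 1: pivot -16/9 → sign −
step 2: pivot 25/16 → sign +
step 3: pivot 66/25 → sign +
step 4: pivot 1/11 → sign +
signature = (4, 1, 0)

Answer: (4, 1, 0)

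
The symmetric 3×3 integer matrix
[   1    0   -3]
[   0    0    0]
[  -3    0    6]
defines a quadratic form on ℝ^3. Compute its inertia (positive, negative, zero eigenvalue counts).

step 0: pivot 1 → sign +
step 1: pivot -3 → sign −
step 2: row/col 2 already zero → sign 0
signature = (1, 1, 1)

Answer: (1, 1, 1)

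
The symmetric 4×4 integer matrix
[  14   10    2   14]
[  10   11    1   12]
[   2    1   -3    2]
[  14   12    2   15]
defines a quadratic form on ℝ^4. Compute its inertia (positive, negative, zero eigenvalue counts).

step 0: pivot 14 → sign +
step 1: pivot 27/7 → sign +
step 2: pivot -10/3 → sign −
step 3: pivot -1/45 → sign −
signature = (2, 2, 0)

Answer: (2, 2, 0)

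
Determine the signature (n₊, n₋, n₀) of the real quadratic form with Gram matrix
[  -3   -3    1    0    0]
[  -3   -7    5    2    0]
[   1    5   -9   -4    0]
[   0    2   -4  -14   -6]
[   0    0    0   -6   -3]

step 0: pivot -3 → sign −
step 1: pivot -4 → sign −
step 2: pivot -14/3 → sign −
step 3: pivot -85/7 → sign −
step 4: pivot -3/85 → sign −
signature = (0, 5, 0)

Answer: (0, 5, 0)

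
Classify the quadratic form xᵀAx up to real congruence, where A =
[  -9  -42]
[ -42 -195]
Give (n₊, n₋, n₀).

step 0: pivot -9 → sign −
step 1: pivot 1 → sign +
signature = (1, 1, 0)

Answer: (1, 1, 0)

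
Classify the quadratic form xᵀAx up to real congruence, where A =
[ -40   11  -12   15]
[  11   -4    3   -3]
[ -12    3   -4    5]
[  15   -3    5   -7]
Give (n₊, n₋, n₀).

Answer: (0, 3, 1)

Derivation:
step 0: pivot -40 → sign −
step 1: pivot -39/40 → sign −
step 2: pivot -4/13 → sign −
step 3: row/col 3 already zero → sign 0
signature = (0, 3, 1)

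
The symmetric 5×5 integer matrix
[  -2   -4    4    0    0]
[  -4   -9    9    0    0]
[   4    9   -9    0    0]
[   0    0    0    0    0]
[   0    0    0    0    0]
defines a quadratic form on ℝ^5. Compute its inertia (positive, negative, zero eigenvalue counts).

Answer: (0, 2, 3)

Derivation:
step 0: pivot -2 → sign −
step 1: pivot -1 → sign −
step 2: row/col 2 already zero → sign 0
step 3: row/col 3 already zero → sign 0
step 4: row/col 4 already zero → sign 0
signature = (0, 2, 3)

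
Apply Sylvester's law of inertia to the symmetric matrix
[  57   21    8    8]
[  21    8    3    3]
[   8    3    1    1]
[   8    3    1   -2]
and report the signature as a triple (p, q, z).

Answer: (2, 2, 0)

Derivation:
step 0: pivot 57 → sign +
step 1: pivot 5/19 → sign +
step 2: pivot -2/15 → sign −
step 3: pivot -3 → sign −
signature = (2, 2, 0)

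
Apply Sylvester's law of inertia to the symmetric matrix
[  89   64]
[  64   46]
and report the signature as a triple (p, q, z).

step 0: pivot 89 → sign +
step 1: pivot -2/89 → sign −
signature = (1, 1, 0)

Answer: (1, 1, 0)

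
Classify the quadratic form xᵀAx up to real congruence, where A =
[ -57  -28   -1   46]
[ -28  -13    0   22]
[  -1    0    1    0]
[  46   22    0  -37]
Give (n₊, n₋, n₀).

step 0: pivot -57 → sign −
step 1: pivot 43/57 → sign +
step 2: pivot 30/43 → sign +
step 3: pivot -3/5 → sign −
signature = (2, 2, 0)

Answer: (2, 2, 0)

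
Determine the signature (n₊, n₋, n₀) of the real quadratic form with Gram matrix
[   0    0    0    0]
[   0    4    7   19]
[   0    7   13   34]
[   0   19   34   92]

Answer: (3, 0, 1)

Derivation:
step 0: pivot 4 → sign +
step 1: pivot 3/4 → sign +
step 2: pivot 1 → sign +
step 3: row/col 3 already zero → sign 0
signature = (3, 0, 1)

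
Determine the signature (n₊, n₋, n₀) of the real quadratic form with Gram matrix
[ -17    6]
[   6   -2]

Answer: (1, 1, 0)

Derivation:
step 0: pivot -17 → sign −
step 1: pivot 2/17 → sign +
signature = (1, 1, 0)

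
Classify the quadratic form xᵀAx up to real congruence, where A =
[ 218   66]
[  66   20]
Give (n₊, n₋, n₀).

step 0: pivot 218 → sign +
step 1: pivot 2/109 → sign +
signature = (2, 0, 0)

Answer: (2, 0, 0)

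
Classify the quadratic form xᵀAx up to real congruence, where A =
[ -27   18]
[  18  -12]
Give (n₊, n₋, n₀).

Answer: (0, 1, 1)

Derivation:
step 0: pivot -27 → sign −
step 1: row/col 1 already zero → sign 0
signature = (0, 1, 1)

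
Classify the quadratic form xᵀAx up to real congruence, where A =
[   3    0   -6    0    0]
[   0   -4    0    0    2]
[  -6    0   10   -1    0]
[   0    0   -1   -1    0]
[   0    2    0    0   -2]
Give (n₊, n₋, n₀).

Answer: (1, 4, 0)

Derivation:
step 0: pivot 3 → sign +
step 1: pivot -4 → sign −
step 2: pivot -2 → sign −
step 3: pivot -1/2 → sign −
step 4: pivot -1 → sign −
signature = (1, 4, 0)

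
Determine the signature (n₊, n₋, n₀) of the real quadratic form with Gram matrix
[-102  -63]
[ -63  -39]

Answer: (0, 2, 0)

Derivation:
step 0: pivot -102 → sign −
step 1: pivot -3/34 → sign −
signature = (0, 2, 0)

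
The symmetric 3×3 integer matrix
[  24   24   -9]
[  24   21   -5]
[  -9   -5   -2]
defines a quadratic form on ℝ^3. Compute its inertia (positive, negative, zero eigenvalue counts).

Answer: (1, 2, 0)

Derivation:
step 0: pivot 24 → sign +
step 1: pivot -3 → sign −
step 2: pivot -1/24 → sign −
signature = (1, 2, 0)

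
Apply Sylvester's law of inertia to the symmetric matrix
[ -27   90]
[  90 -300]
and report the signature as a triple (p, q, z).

step 0: pivot -27 → sign −
step 1: row/col 1 already zero → sign 0
signature = (0, 1, 1)

Answer: (0, 1, 1)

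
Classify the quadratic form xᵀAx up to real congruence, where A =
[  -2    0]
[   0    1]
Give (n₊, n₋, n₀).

Answer: (1, 1, 0)

Derivation:
step 0: pivot -2 → sign −
step 1: pivot 1 → sign +
signature = (1, 1, 0)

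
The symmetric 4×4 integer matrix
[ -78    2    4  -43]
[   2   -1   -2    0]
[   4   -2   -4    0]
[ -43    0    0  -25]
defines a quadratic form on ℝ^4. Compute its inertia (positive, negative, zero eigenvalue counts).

Answer: (0, 3, 1)

Derivation:
step 0: pivot -78 → sign −
step 1: pivot -37/39 → sign −
step 2: pivot -1/74 → sign −
step 3: row/col 3 already zero → sign 0
signature = (0, 3, 1)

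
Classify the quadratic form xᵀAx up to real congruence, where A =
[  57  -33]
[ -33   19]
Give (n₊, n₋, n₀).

Answer: (1, 1, 0)

Derivation:
step 0: pivot 57 → sign +
step 1: pivot -2/19 → sign −
signature = (1, 1, 0)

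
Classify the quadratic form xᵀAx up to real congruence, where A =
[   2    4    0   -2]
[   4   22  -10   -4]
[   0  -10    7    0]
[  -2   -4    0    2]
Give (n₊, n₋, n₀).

step 0: pivot 2 → sign +
step 1: pivot 14 → sign +
step 2: pivot -1/7 → sign −
step 3: row/col 3 already zero → sign 0
signature = (2, 1, 1)

Answer: (2, 1, 1)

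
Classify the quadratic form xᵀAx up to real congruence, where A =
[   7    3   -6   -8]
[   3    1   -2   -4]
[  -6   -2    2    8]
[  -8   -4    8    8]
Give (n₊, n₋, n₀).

Answer: (1, 2, 1)

Derivation:
step 0: pivot 7 → sign +
step 1: pivot -2/7 → sign −
step 2: pivot -2 → sign −
step 3: row/col 3 already zero → sign 0
signature = (1, 2, 1)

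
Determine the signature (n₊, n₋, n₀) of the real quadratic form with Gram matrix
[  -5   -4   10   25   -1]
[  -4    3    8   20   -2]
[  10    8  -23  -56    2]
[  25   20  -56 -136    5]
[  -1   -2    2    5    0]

step 0: pivot -5 → sign −
step 1: pivot 31/5 → sign +
step 2: pivot -3 → sign −
step 3: pivot 1 → sign +
step 4: pivot -1/31 → sign −
signature = (2, 3, 0)

Answer: (2, 3, 0)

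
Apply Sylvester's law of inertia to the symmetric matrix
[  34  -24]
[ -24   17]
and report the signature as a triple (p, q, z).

Answer: (2, 0, 0)

Derivation:
step 0: pivot 34 → sign +
step 1: pivot 1/17 → sign +
signature = (2, 0, 0)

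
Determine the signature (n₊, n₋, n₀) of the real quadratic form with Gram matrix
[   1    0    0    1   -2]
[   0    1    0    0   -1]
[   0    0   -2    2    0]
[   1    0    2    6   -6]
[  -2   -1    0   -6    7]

Answer: (3, 2, 0)

Derivation:
step 0: pivot 1 → sign +
step 1: pivot 1 → sign +
step 2: pivot -2 → sign −
step 3: pivot 7 → sign +
step 4: pivot -2/7 → sign −
signature = (3, 2, 0)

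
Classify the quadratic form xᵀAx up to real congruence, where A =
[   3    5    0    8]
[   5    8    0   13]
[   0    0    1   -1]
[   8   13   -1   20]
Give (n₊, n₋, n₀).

step 0: pivot 3 → sign +
step 1: pivot -1/3 → sign −
step 2: pivot 1 → sign +
step 3: pivot -2 → sign −
signature = (2, 2, 0)

Answer: (2, 2, 0)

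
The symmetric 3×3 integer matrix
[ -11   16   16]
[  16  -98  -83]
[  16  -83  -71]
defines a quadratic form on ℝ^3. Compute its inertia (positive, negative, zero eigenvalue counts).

Answer: (1, 2, 0)

Derivation:
step 0: pivot -11 → sign −
step 1: pivot -822/11 → sign −
step 2: pivot 3/274 → sign +
signature = (1, 2, 0)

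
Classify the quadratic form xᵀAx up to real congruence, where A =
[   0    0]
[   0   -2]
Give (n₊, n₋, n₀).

step 0: pivot -2 → sign −
step 1: row/col 1 already zero → sign 0
signature = (0, 1, 1)

Answer: (0, 1, 1)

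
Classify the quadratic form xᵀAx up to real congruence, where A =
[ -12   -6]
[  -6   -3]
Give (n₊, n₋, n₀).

Answer: (0, 1, 1)

Derivation:
step 0: pivot -12 → sign −
step 1: row/col 1 already zero → sign 0
signature = (0, 1, 1)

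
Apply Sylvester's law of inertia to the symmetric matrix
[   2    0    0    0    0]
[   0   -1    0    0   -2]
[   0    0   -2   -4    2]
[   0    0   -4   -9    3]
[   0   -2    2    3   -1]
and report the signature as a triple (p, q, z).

step 0: pivot 2 → sign +
step 1: pivot -1 → sign −
step 2: pivot -2 → sign −
step 3: pivot -1 → sign −
step 4: pivot 6 → sign +
signature = (2, 3, 0)

Answer: (2, 3, 0)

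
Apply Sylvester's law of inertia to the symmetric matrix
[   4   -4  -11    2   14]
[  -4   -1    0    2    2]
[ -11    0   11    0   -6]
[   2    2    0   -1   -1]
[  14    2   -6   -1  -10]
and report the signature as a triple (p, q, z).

step 0: pivot 4 → sign +
step 1: pivot -5 → sign −
step 2: pivot 99/20 → sign +
step 3: pivot -1 → sign −
step 4: pivot -3/11 → sign −
signature = (2, 3, 0)

Answer: (2, 3, 0)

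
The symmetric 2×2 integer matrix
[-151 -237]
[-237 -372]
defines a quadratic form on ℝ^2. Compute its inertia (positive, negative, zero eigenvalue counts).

step 0: pivot -151 → sign −
step 1: pivot -3/151 → sign −
signature = (0, 2, 0)

Answer: (0, 2, 0)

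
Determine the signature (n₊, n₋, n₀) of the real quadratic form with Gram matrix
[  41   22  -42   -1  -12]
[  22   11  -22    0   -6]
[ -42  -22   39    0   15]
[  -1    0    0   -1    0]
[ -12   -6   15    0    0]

step 0: pivot 41 → sign +
step 1: pivot -33/41 → sign −
step 2: pivot -11/3 → sign −
step 3: pivot -6/11 → sign −
step 4: pivot -3/11 → sign −
signature = (1, 4, 0)

Answer: (1, 4, 0)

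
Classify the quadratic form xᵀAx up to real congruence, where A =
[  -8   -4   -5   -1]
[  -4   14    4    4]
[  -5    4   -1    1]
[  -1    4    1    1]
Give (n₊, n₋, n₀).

step 0: pivot -8 → sign −
step 1: pivot 16 → sign +
step 2: pivot -33/64 → sign −
step 3: pivot -2/33 → sign −
signature = (1, 3, 0)

Answer: (1, 3, 0)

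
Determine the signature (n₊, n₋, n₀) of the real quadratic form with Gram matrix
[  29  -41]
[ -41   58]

step 0: pivot 29 → sign +
step 1: pivot 1/29 → sign +
signature = (2, 0, 0)

Answer: (2, 0, 0)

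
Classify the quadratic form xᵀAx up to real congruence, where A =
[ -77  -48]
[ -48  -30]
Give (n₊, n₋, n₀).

Answer: (0, 2, 0)

Derivation:
step 0: pivot -77 → sign −
step 1: pivot -6/77 → sign −
signature = (0, 2, 0)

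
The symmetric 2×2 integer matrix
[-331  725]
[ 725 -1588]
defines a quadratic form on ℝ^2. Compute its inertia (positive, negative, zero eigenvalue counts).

Answer: (0, 2, 0)

Derivation:
step 0: pivot -331 → sign −
step 1: pivot -3/331 → sign −
signature = (0, 2, 0)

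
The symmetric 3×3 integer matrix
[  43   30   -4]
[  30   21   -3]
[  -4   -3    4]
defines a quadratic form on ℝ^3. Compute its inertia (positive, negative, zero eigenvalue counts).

Answer: (3, 0, 0)

Derivation:
step 0: pivot 43 → sign +
step 1: pivot 3/43 → sign +
step 2: pivot 3 → sign +
signature = (3, 0, 0)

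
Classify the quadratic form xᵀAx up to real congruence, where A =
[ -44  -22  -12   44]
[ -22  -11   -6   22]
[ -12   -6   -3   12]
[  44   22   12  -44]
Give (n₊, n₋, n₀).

Answer: (1, 1, 2)

Derivation:
step 0: pivot -44 → sign −
step 1: pivot 3/11 → sign +
step 2: row/col 2 already zero → sign 0
step 3: row/col 3 already zero → sign 0
signature = (1, 1, 2)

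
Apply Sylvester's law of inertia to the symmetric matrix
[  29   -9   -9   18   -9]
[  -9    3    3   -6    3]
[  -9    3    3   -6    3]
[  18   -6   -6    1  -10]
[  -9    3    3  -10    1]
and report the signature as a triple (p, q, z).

step 0: pivot 29 → sign +
step 1: pivot 6/29 → sign +
step 2: pivot -11 → sign −
step 3: pivot -6/11 → sign −
step 4: row/col 4 already zero → sign 0
signature = (2, 2, 1)

Answer: (2, 2, 1)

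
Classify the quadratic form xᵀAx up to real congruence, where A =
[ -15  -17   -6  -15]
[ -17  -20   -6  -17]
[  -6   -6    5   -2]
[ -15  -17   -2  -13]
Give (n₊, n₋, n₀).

Answer: (2, 2, 0)

Derivation:
step 0: pivot -15 → sign −
step 1: pivot -11/15 → sign −
step 2: pivot 91/11 → sign +
step 3: pivot 6/91 → sign +
signature = (2, 2, 0)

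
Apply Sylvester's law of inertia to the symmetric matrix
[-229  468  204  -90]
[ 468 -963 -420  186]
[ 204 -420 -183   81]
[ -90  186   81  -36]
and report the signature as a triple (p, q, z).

step 0: pivot -229 → sign −
step 1: pivot -1503/229 → sign −
step 2: pivot 31/167 → sign +
step 3: pivot -3/31 → sign −
signature = (1, 3, 0)

Answer: (1, 3, 0)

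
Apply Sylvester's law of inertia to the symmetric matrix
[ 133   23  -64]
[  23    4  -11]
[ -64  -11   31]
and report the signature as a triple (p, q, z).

Answer: (2, 0, 1)

Derivation:
step 0: pivot 133 → sign +
step 1: pivot 3/133 → sign +
step 2: row/col 2 already zero → sign 0
signature = (2, 0, 1)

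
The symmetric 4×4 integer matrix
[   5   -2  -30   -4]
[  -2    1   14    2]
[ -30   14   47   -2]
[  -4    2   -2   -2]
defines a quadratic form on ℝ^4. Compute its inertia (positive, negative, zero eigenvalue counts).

step 0: pivot 5 → sign +
step 1: pivot 1/5 → sign +
step 2: pivot -153 → sign −
step 3: pivot -2/17 → sign −
signature = (2, 2, 0)

Answer: (2, 2, 0)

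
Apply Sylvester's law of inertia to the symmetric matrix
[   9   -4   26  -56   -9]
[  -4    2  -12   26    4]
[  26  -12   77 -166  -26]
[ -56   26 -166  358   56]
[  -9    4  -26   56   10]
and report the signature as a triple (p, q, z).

step 0: pivot 9 → sign +
step 1: pivot 2/9 → sign +
step 2: pivot 1 → sign +
step 3: pivot 1 → sign +
step 4: row/col 4 already zero → sign 0
signature = (4, 0, 1)

Answer: (4, 0, 1)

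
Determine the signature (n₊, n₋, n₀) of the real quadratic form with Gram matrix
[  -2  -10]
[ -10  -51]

Answer: (0, 2, 0)

Derivation:
step 0: pivot -2 → sign −
step 1: pivot -1 → sign −
signature = (0, 2, 0)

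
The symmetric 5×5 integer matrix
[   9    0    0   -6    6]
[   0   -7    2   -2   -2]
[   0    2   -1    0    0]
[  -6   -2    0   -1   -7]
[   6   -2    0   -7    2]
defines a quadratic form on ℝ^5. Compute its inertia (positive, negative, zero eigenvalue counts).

step 0: pivot 9 → sign +
step 1: pivot -7 → sign −
step 2: pivot -3/7 → sign −
step 3: pivot -11/3 → sign −
step 4: pivot 1/11 → sign +
signature = (2, 3, 0)

Answer: (2, 3, 0)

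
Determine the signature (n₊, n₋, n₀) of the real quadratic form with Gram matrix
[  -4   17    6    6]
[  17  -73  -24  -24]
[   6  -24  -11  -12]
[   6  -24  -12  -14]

step 0: pivot -4 → sign −
step 1: pivot -3/4 → sign −
step 2: pivot 1 → sign +
step 3: pivot -2 → sign −
signature = (1, 3, 0)

Answer: (1, 3, 0)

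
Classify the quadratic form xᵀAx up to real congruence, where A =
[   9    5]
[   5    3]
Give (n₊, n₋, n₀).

step 0: pivot 9 → sign +
step 1: pivot 2/9 → sign +
signature = (2, 0, 0)

Answer: (2, 0, 0)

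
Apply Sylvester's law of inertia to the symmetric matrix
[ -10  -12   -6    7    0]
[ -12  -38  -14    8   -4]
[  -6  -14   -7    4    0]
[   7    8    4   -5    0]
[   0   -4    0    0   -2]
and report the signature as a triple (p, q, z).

Answer: (0, 5, 0)

Derivation:
step 0: pivot -10 → sign −
step 1: pivot -118/5 → sign −
step 2: pivot -85/59 → sign −
step 3: pivot -3/34 → sign −
step 4: pivot -2/5 → sign −
signature = (0, 5, 0)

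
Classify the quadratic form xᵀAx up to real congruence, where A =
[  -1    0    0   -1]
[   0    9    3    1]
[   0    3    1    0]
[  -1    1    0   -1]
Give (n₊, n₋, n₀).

step 0: pivot -1 → sign −
step 1: pivot 9 → sign +
step 2: pivot -1/9 → sign −
step 3: pivot 1 → sign +
signature = (2, 2, 0)

Answer: (2, 2, 0)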